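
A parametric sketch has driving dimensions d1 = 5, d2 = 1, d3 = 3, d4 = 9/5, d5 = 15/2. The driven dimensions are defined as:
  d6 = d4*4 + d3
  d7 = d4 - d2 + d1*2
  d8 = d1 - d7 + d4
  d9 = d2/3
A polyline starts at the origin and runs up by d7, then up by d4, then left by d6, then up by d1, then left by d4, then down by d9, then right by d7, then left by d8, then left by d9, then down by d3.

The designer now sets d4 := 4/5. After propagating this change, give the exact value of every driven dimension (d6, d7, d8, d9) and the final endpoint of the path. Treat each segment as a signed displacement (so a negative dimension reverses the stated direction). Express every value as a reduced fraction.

Apply edit: d4 := 4/5
  d6 = d4*4 + d3 = 31/5
  d7 = d4 - d2 + d1*2 = 49/5
  d8 = d1 - d7 + d4 = -4
  d9 = d2/3 = 1/3
Walk from origin (0, 0):
  seg 1: up by d7 = 49/5 → (0, 49/5)
  seg 2: up by d4 = 4/5 → (0, 53/5)
  seg 3: left by d6 = 31/5 → (-31/5, 53/5)
  seg 4: up by d1 = 5 → (-31/5, 78/5)
  seg 5: left by d4 = 4/5 → (-7, 78/5)
  seg 6: down by d9 = 1/3 → (-7, 229/15)
  seg 7: right by d7 = 49/5 → (14/5, 229/15)
  seg 8: left by d8 = -4 → (34/5, 229/15)
  seg 9: left by d9 = 1/3 → (97/15, 229/15)
  seg 10: down by d3 = 3 → (97/15, 184/15)

d6 = 31/5
d7 = 49/5
d8 = -4
d9 = 1/3
endpoint = (97/15, 184/15)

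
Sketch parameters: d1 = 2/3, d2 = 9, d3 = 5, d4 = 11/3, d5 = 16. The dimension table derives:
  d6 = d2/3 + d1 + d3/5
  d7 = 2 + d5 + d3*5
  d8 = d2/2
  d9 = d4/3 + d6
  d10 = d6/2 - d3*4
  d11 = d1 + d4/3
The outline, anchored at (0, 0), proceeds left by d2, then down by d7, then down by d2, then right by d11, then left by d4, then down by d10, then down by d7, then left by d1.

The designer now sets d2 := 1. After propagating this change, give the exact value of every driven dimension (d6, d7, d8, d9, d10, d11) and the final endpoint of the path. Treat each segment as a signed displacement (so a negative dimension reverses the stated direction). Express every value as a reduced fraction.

Apply edit: d2 := 1
  d6 = d2/3 + d1 + d3/5 = 2
  d7 = 2 + d5 + d3*5 = 43
  d8 = d2/2 = 1/2
  d9 = d4/3 + d6 = 29/9
  d10 = d6/2 - d3*4 = -19
  d11 = d1 + d4/3 = 17/9
Walk from origin (0, 0):
  seg 1: left by d2 = 1 → (-1, 0)
  seg 2: down by d7 = 43 → (-1, -43)
  seg 3: down by d2 = 1 → (-1, -44)
  seg 4: right by d11 = 17/9 → (8/9, -44)
  seg 5: left by d4 = 11/3 → (-25/9, -44)
  seg 6: down by d10 = -19 → (-25/9, -25)
  seg 7: down by d7 = 43 → (-25/9, -68)
  seg 8: left by d1 = 2/3 → (-31/9, -68)

d6 = 2
d7 = 43
d8 = 1/2
d9 = 29/9
d10 = -19
d11 = 17/9
endpoint = (-31/9, -68)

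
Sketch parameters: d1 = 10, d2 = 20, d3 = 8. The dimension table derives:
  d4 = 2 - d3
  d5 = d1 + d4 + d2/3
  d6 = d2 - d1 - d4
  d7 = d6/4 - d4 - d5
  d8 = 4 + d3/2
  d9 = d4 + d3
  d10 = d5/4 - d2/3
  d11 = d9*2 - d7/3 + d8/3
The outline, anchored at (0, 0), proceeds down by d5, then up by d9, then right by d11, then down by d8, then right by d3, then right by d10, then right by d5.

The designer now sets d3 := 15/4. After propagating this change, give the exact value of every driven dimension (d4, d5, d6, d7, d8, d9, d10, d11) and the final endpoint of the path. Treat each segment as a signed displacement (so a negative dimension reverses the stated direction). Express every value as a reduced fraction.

d4 = -7/4
d5 = 179/12
d6 = 47/4
d7 = -491/48
d8 = 47/8
d9 = 2
d10 = -47/16
d11 = 1349/144
endpoint = (1807/72, -451/24)

Apply edit: d3 := 15/4
  d4 = 2 - d3 = -7/4
  d5 = d1 + d4 + d2/3 = 179/12
  d6 = d2 - d1 - d4 = 47/4
  d7 = d6/4 - d4 - d5 = -491/48
  d8 = 4 + d3/2 = 47/8
  d9 = d4 + d3 = 2
  d10 = d5/4 - d2/3 = -47/16
  d11 = d9*2 - d7/3 + d8/3 = 1349/144
Walk from origin (0, 0):
  seg 1: down by d5 = 179/12 → (0, -179/12)
  seg 2: up by d9 = 2 → (0, -155/12)
  seg 3: right by d11 = 1349/144 → (1349/144, -155/12)
  seg 4: down by d8 = 47/8 → (1349/144, -451/24)
  seg 5: right by d3 = 15/4 → (1889/144, -451/24)
  seg 6: right by d10 = -47/16 → (733/72, -451/24)
  seg 7: right by d5 = 179/12 → (1807/72, -451/24)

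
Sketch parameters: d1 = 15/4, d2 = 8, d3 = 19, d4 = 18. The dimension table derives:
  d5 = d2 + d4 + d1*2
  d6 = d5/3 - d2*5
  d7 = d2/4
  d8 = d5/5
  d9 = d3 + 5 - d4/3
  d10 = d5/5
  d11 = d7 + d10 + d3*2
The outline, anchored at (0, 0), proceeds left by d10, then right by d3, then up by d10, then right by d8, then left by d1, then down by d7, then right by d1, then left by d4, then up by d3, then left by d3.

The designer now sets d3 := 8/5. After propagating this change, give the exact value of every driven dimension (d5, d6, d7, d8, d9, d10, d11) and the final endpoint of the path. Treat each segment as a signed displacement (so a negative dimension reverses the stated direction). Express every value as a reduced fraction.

Apply edit: d3 := 8/5
  d5 = d2 + d4 + d1*2 = 67/2
  d6 = d5/3 - d2*5 = -173/6
  d7 = d2/4 = 2
  d8 = d5/5 = 67/10
  d9 = d3 + 5 - d4/3 = 3/5
  d10 = d5/5 = 67/10
  d11 = d7 + d10 + d3*2 = 119/10
Walk from origin (0, 0):
  seg 1: left by d10 = 67/10 → (-67/10, 0)
  seg 2: right by d3 = 8/5 → (-51/10, 0)
  seg 3: up by d10 = 67/10 → (-51/10, 67/10)
  seg 4: right by d8 = 67/10 → (8/5, 67/10)
  seg 5: left by d1 = 15/4 → (-43/20, 67/10)
  seg 6: down by d7 = 2 → (-43/20, 47/10)
  seg 7: right by d1 = 15/4 → (8/5, 47/10)
  seg 8: left by d4 = 18 → (-82/5, 47/10)
  seg 9: up by d3 = 8/5 → (-82/5, 63/10)
  seg 10: left by d3 = 8/5 → (-18, 63/10)

d5 = 67/2
d6 = -173/6
d7 = 2
d8 = 67/10
d9 = 3/5
d10 = 67/10
d11 = 119/10
endpoint = (-18, 63/10)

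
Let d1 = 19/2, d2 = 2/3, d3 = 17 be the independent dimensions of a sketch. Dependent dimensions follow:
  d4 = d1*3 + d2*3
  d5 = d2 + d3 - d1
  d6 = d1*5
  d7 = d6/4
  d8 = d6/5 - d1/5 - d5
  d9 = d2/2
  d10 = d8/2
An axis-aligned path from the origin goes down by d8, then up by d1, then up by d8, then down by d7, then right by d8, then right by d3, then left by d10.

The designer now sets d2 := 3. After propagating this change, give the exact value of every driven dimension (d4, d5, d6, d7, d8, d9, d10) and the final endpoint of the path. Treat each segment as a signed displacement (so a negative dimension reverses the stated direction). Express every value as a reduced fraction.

d4 = 75/2
d5 = 21/2
d6 = 95/2
d7 = 95/8
d8 = -29/10
d9 = 3/2
d10 = -29/20
endpoint = (311/20, -19/8)

Apply edit: d2 := 3
  d4 = d1*3 + d2*3 = 75/2
  d5 = d2 + d3 - d1 = 21/2
  d6 = d1*5 = 95/2
  d7 = d6/4 = 95/8
  d8 = d6/5 - d1/5 - d5 = -29/10
  d9 = d2/2 = 3/2
  d10 = d8/2 = -29/20
Walk from origin (0, 0):
  seg 1: down by d8 = -29/10 → (0, 29/10)
  seg 2: up by d1 = 19/2 → (0, 62/5)
  seg 3: up by d8 = -29/10 → (0, 19/2)
  seg 4: down by d7 = 95/8 → (0, -19/8)
  seg 5: right by d8 = -29/10 → (-29/10, -19/8)
  seg 6: right by d3 = 17 → (141/10, -19/8)
  seg 7: left by d10 = -29/20 → (311/20, -19/8)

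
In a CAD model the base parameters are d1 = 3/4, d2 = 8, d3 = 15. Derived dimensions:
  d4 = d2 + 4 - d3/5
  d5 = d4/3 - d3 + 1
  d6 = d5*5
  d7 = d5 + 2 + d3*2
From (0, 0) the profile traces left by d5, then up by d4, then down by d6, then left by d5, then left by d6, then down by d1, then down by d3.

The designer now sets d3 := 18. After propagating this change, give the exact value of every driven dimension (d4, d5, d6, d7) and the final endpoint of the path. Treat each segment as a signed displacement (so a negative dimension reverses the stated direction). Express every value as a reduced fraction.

d4 = 42/5
d5 = -71/5
d6 = -71
d7 = 119/5
endpoint = (497/5, 1213/20)

Apply edit: d3 := 18
  d4 = d2 + 4 - d3/5 = 42/5
  d5 = d4/3 - d3 + 1 = -71/5
  d6 = d5*5 = -71
  d7 = d5 + 2 + d3*2 = 119/5
Walk from origin (0, 0):
  seg 1: left by d5 = -71/5 → (71/5, 0)
  seg 2: up by d4 = 42/5 → (71/5, 42/5)
  seg 3: down by d6 = -71 → (71/5, 397/5)
  seg 4: left by d5 = -71/5 → (142/5, 397/5)
  seg 5: left by d6 = -71 → (497/5, 397/5)
  seg 6: down by d1 = 3/4 → (497/5, 1573/20)
  seg 7: down by d3 = 18 → (497/5, 1213/20)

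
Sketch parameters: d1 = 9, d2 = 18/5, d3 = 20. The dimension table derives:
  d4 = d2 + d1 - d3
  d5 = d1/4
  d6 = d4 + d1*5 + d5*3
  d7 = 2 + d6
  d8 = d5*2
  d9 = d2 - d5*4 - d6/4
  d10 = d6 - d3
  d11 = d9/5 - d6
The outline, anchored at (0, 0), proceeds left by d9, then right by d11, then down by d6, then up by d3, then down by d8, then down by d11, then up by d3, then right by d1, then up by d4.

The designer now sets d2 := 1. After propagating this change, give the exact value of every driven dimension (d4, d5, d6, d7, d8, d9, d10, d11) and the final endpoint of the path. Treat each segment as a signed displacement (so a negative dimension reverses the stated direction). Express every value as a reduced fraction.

Apply edit: d2 := 1
  d4 = d2 + d1 - d3 = -10
  d5 = d1/4 = 9/4
  d6 = d4 + d1*5 + d5*3 = 167/4
  d7 = 2 + d6 = 175/4
  d8 = d5*2 = 9/2
  d9 = d2 - d5*4 - d6/4 = -295/16
  d10 = d6 - d3 = 87/4
  d11 = d9/5 - d6 = -727/16
Walk from origin (0, 0):
  seg 1: left by d9 = -295/16 → (295/16, 0)
  seg 2: right by d11 = -727/16 → (-27, 0)
  seg 3: down by d6 = 167/4 → (-27, -167/4)
  seg 4: up by d3 = 20 → (-27, -87/4)
  seg 5: down by d8 = 9/2 → (-27, -105/4)
  seg 6: down by d11 = -727/16 → (-27, 307/16)
  seg 7: up by d3 = 20 → (-27, 627/16)
  seg 8: right by d1 = 9 → (-18, 627/16)
  seg 9: up by d4 = -10 → (-18, 467/16)

d4 = -10
d5 = 9/4
d6 = 167/4
d7 = 175/4
d8 = 9/2
d9 = -295/16
d10 = 87/4
d11 = -727/16
endpoint = (-18, 467/16)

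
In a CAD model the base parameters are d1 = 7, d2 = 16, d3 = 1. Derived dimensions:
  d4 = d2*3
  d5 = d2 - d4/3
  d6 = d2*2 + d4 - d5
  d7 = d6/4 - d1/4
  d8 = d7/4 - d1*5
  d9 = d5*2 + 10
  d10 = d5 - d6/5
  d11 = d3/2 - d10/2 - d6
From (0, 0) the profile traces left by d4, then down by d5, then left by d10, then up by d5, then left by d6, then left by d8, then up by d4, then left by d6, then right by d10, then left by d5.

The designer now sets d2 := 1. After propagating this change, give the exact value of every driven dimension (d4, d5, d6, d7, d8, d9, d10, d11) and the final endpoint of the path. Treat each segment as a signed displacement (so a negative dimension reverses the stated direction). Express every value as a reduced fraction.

d4 = 3
d5 = 0
d6 = 5
d7 = -1/2
d8 = -281/8
d9 = 10
d10 = -1
d11 = -4
endpoint = (177/8, 3)

Apply edit: d2 := 1
  d4 = d2*3 = 3
  d5 = d2 - d4/3 = 0
  d6 = d2*2 + d4 - d5 = 5
  d7 = d6/4 - d1/4 = -1/2
  d8 = d7/4 - d1*5 = -281/8
  d9 = d5*2 + 10 = 10
  d10 = d5 - d6/5 = -1
  d11 = d3/2 - d10/2 - d6 = -4
Walk from origin (0, 0):
  seg 1: left by d4 = 3 → (-3, 0)
  seg 2: down by d5 = 0 → (-3, 0)
  seg 3: left by d10 = -1 → (-2, 0)
  seg 4: up by d5 = 0 → (-2, 0)
  seg 5: left by d6 = 5 → (-7, 0)
  seg 6: left by d8 = -281/8 → (225/8, 0)
  seg 7: up by d4 = 3 → (225/8, 3)
  seg 8: left by d6 = 5 → (185/8, 3)
  seg 9: right by d10 = -1 → (177/8, 3)
  seg 10: left by d5 = 0 → (177/8, 3)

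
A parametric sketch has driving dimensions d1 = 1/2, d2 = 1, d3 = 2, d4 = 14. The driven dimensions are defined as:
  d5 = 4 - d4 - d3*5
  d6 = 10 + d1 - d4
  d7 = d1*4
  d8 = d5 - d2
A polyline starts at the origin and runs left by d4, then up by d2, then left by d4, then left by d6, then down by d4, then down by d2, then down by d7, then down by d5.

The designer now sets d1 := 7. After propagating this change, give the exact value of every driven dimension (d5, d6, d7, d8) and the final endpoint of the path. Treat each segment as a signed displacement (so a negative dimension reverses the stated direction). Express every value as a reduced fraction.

d5 = -20
d6 = 3
d7 = 28
d8 = -21
endpoint = (-31, -22)

Apply edit: d1 := 7
  d5 = 4 - d4 - d3*5 = -20
  d6 = 10 + d1 - d4 = 3
  d7 = d1*4 = 28
  d8 = d5 - d2 = -21
Walk from origin (0, 0):
  seg 1: left by d4 = 14 → (-14, 0)
  seg 2: up by d2 = 1 → (-14, 1)
  seg 3: left by d4 = 14 → (-28, 1)
  seg 4: left by d6 = 3 → (-31, 1)
  seg 5: down by d4 = 14 → (-31, -13)
  seg 6: down by d2 = 1 → (-31, -14)
  seg 7: down by d7 = 28 → (-31, -42)
  seg 8: down by d5 = -20 → (-31, -22)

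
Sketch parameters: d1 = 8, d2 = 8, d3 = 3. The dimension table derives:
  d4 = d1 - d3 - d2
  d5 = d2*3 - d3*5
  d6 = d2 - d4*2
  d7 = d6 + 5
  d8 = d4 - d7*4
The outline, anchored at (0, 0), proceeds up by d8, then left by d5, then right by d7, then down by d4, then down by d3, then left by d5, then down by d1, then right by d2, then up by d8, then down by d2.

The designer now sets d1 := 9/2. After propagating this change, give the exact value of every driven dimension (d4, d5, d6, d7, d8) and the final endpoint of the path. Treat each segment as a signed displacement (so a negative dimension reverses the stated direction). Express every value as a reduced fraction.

d4 = -13/2
d5 = 9
d6 = 21
d7 = 26
d8 = -221/2
endpoint = (16, -230)

Apply edit: d1 := 9/2
  d4 = d1 - d3 - d2 = -13/2
  d5 = d2*3 - d3*5 = 9
  d6 = d2 - d4*2 = 21
  d7 = d6 + 5 = 26
  d8 = d4 - d7*4 = -221/2
Walk from origin (0, 0):
  seg 1: up by d8 = -221/2 → (0, -221/2)
  seg 2: left by d5 = 9 → (-9, -221/2)
  seg 3: right by d7 = 26 → (17, -221/2)
  seg 4: down by d4 = -13/2 → (17, -104)
  seg 5: down by d3 = 3 → (17, -107)
  seg 6: left by d5 = 9 → (8, -107)
  seg 7: down by d1 = 9/2 → (8, -223/2)
  seg 8: right by d2 = 8 → (16, -223/2)
  seg 9: up by d8 = -221/2 → (16, -222)
  seg 10: down by d2 = 8 → (16, -230)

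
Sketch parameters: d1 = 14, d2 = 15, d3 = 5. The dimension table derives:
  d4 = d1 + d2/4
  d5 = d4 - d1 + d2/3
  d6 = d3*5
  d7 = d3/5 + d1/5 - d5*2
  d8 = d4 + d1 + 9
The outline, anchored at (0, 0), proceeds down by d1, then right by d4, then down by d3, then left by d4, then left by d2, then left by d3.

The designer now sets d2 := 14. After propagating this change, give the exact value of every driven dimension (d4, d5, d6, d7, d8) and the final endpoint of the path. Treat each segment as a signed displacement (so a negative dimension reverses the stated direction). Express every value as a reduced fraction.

d4 = 35/2
d5 = 49/6
d6 = 25
d7 = -188/15
d8 = 81/2
endpoint = (-19, -19)

Apply edit: d2 := 14
  d4 = d1 + d2/4 = 35/2
  d5 = d4 - d1 + d2/3 = 49/6
  d6 = d3*5 = 25
  d7 = d3/5 + d1/5 - d5*2 = -188/15
  d8 = d4 + d1 + 9 = 81/2
Walk from origin (0, 0):
  seg 1: down by d1 = 14 → (0, -14)
  seg 2: right by d4 = 35/2 → (35/2, -14)
  seg 3: down by d3 = 5 → (35/2, -19)
  seg 4: left by d4 = 35/2 → (0, -19)
  seg 5: left by d2 = 14 → (-14, -19)
  seg 6: left by d3 = 5 → (-19, -19)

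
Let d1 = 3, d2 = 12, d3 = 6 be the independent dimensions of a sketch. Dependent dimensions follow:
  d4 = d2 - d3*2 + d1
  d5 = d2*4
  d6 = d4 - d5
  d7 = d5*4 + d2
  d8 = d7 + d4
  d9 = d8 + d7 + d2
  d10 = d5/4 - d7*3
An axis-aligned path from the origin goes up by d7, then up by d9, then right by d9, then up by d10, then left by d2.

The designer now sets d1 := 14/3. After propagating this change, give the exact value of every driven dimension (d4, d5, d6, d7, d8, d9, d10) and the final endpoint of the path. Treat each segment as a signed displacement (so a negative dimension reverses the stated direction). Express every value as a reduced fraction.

Apply edit: d1 := 14/3
  d4 = d2 - d3*2 + d1 = 14/3
  d5 = d2*4 = 48
  d6 = d4 - d5 = -130/3
  d7 = d5*4 + d2 = 204
  d8 = d7 + d4 = 626/3
  d9 = d8 + d7 + d2 = 1274/3
  d10 = d5/4 - d7*3 = -600
Walk from origin (0, 0):
  seg 1: up by d7 = 204 → (0, 204)
  seg 2: up by d9 = 1274/3 → (0, 1886/3)
  seg 3: right by d9 = 1274/3 → (1274/3, 1886/3)
  seg 4: up by d10 = -600 → (1274/3, 86/3)
  seg 5: left by d2 = 12 → (1238/3, 86/3)

d4 = 14/3
d5 = 48
d6 = -130/3
d7 = 204
d8 = 626/3
d9 = 1274/3
d10 = -600
endpoint = (1238/3, 86/3)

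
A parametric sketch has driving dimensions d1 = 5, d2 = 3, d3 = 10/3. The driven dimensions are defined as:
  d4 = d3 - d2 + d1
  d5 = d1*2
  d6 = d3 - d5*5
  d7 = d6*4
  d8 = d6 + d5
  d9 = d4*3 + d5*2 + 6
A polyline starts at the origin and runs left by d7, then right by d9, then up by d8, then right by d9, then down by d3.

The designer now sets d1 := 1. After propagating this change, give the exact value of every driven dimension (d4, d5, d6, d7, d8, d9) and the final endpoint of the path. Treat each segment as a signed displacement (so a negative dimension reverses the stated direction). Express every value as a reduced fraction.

d4 = 4/3
d5 = 2
d6 = -20/3
d7 = -80/3
d8 = -14/3
d9 = 14
endpoint = (164/3, -8)

Apply edit: d1 := 1
  d4 = d3 - d2 + d1 = 4/3
  d5 = d1*2 = 2
  d6 = d3 - d5*5 = -20/3
  d7 = d6*4 = -80/3
  d8 = d6 + d5 = -14/3
  d9 = d4*3 + d5*2 + 6 = 14
Walk from origin (0, 0):
  seg 1: left by d7 = -80/3 → (80/3, 0)
  seg 2: right by d9 = 14 → (122/3, 0)
  seg 3: up by d8 = -14/3 → (122/3, -14/3)
  seg 4: right by d9 = 14 → (164/3, -14/3)
  seg 5: down by d3 = 10/3 → (164/3, -8)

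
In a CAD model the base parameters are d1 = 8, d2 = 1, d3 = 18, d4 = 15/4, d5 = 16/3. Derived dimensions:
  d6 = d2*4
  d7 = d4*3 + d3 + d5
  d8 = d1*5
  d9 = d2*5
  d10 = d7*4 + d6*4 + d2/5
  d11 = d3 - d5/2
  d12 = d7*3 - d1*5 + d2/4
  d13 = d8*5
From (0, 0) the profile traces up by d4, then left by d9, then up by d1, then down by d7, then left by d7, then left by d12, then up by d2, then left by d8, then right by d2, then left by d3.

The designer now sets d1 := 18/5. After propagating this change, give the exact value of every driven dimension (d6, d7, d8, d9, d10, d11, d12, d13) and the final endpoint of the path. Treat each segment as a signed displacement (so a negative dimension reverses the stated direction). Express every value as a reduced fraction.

d6 = 4
d7 = 415/12
d8 = 18
d9 = 5
d10 = 2318/15
d11 = 46/3
d12 = 86
d13 = 90
endpoint = (-1927/12, -787/30)

Apply edit: d1 := 18/5
  d6 = d2*4 = 4
  d7 = d4*3 + d3 + d5 = 415/12
  d8 = d1*5 = 18
  d9 = d2*5 = 5
  d10 = d7*4 + d6*4 + d2/5 = 2318/15
  d11 = d3 - d5/2 = 46/3
  d12 = d7*3 - d1*5 + d2/4 = 86
  d13 = d8*5 = 90
Walk from origin (0, 0):
  seg 1: up by d4 = 15/4 → (0, 15/4)
  seg 2: left by d9 = 5 → (-5, 15/4)
  seg 3: up by d1 = 18/5 → (-5, 147/20)
  seg 4: down by d7 = 415/12 → (-5, -817/30)
  seg 5: left by d7 = 415/12 → (-475/12, -817/30)
  seg 6: left by d12 = 86 → (-1507/12, -817/30)
  seg 7: up by d2 = 1 → (-1507/12, -787/30)
  seg 8: left by d8 = 18 → (-1723/12, -787/30)
  seg 9: right by d2 = 1 → (-1711/12, -787/30)
  seg 10: left by d3 = 18 → (-1927/12, -787/30)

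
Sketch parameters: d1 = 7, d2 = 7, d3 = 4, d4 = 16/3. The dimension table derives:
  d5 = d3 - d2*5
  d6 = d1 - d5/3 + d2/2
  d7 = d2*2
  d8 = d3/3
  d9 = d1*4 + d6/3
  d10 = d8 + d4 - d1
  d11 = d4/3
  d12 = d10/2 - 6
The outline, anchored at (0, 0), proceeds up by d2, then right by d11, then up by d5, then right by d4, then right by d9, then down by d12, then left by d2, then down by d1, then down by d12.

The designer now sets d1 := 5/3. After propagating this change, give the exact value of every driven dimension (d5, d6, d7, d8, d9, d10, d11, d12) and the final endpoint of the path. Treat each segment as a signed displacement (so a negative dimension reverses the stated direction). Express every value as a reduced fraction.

d5 = -31
d6 = 31/2
d7 = 14
d8 = 4/3
d9 = 71/6
d10 = 5
d11 = 16/9
d12 = -7/2
endpoint = (215/18, -56/3)

Apply edit: d1 := 5/3
  d5 = d3 - d2*5 = -31
  d6 = d1 - d5/3 + d2/2 = 31/2
  d7 = d2*2 = 14
  d8 = d3/3 = 4/3
  d9 = d1*4 + d6/3 = 71/6
  d10 = d8 + d4 - d1 = 5
  d11 = d4/3 = 16/9
  d12 = d10/2 - 6 = -7/2
Walk from origin (0, 0):
  seg 1: up by d2 = 7 → (0, 7)
  seg 2: right by d11 = 16/9 → (16/9, 7)
  seg 3: up by d5 = -31 → (16/9, -24)
  seg 4: right by d4 = 16/3 → (64/9, -24)
  seg 5: right by d9 = 71/6 → (341/18, -24)
  seg 6: down by d12 = -7/2 → (341/18, -41/2)
  seg 7: left by d2 = 7 → (215/18, -41/2)
  seg 8: down by d1 = 5/3 → (215/18, -133/6)
  seg 9: down by d12 = -7/2 → (215/18, -56/3)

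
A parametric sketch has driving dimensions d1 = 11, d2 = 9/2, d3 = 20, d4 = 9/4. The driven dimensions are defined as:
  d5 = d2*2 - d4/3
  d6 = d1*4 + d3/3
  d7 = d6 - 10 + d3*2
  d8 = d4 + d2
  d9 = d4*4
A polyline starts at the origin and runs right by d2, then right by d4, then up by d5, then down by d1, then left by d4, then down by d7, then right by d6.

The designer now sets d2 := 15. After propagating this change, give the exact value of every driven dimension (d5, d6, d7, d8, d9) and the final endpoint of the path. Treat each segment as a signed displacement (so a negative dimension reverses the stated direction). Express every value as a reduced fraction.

d5 = 117/4
d6 = 152/3
d7 = 242/3
d8 = 69/4
d9 = 9
endpoint = (197/3, -749/12)

Apply edit: d2 := 15
  d5 = d2*2 - d4/3 = 117/4
  d6 = d1*4 + d3/3 = 152/3
  d7 = d6 - 10 + d3*2 = 242/3
  d8 = d4 + d2 = 69/4
  d9 = d4*4 = 9
Walk from origin (0, 0):
  seg 1: right by d2 = 15 → (15, 0)
  seg 2: right by d4 = 9/4 → (69/4, 0)
  seg 3: up by d5 = 117/4 → (69/4, 117/4)
  seg 4: down by d1 = 11 → (69/4, 73/4)
  seg 5: left by d4 = 9/4 → (15, 73/4)
  seg 6: down by d7 = 242/3 → (15, -749/12)
  seg 7: right by d6 = 152/3 → (197/3, -749/12)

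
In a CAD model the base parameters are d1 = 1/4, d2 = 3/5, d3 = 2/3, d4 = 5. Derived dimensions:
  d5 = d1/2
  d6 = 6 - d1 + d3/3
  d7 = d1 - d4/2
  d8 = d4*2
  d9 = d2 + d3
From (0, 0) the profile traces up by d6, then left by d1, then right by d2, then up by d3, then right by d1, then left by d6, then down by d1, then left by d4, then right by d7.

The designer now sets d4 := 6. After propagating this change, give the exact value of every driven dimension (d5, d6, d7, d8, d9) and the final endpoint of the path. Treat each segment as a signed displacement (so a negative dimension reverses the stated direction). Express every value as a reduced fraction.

Apply edit: d4 := 6
  d5 = d1/2 = 1/8
  d6 = 6 - d1 + d3/3 = 215/36
  d7 = d1 - d4/2 = -11/4
  d8 = d4*2 = 12
  d9 = d2 + d3 = 19/15
Walk from origin (0, 0):
  seg 1: up by d6 = 215/36 → (0, 215/36)
  seg 2: left by d1 = 1/4 → (-1/4, 215/36)
  seg 3: right by d2 = 3/5 → (7/20, 215/36)
  seg 4: up by d3 = 2/3 → (7/20, 239/36)
  seg 5: right by d1 = 1/4 → (3/5, 239/36)
  seg 6: left by d6 = 215/36 → (-967/180, 239/36)
  seg 7: down by d1 = 1/4 → (-967/180, 115/18)
  seg 8: left by d4 = 6 → (-2047/180, 115/18)
  seg 9: right by d7 = -11/4 → (-1271/90, 115/18)

d5 = 1/8
d6 = 215/36
d7 = -11/4
d8 = 12
d9 = 19/15
endpoint = (-1271/90, 115/18)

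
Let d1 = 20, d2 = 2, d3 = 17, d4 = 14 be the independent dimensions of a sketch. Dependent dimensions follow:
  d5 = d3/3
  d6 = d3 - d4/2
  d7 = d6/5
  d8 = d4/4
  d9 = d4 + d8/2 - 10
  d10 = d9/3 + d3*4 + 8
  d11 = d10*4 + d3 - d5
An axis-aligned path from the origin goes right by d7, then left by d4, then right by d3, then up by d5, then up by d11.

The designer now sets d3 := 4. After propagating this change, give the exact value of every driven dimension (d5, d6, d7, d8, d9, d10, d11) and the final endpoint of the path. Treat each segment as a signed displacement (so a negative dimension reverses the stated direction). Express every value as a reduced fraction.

d5 = 4/3
d6 = -3
d7 = -3/5
d8 = 7/2
d9 = 23/4
d10 = 311/12
d11 = 319/3
endpoint = (-53/5, 323/3)

Apply edit: d3 := 4
  d5 = d3/3 = 4/3
  d6 = d3 - d4/2 = -3
  d7 = d6/5 = -3/5
  d8 = d4/4 = 7/2
  d9 = d4 + d8/2 - 10 = 23/4
  d10 = d9/3 + d3*4 + 8 = 311/12
  d11 = d10*4 + d3 - d5 = 319/3
Walk from origin (0, 0):
  seg 1: right by d7 = -3/5 → (-3/5, 0)
  seg 2: left by d4 = 14 → (-73/5, 0)
  seg 3: right by d3 = 4 → (-53/5, 0)
  seg 4: up by d5 = 4/3 → (-53/5, 4/3)
  seg 5: up by d11 = 319/3 → (-53/5, 323/3)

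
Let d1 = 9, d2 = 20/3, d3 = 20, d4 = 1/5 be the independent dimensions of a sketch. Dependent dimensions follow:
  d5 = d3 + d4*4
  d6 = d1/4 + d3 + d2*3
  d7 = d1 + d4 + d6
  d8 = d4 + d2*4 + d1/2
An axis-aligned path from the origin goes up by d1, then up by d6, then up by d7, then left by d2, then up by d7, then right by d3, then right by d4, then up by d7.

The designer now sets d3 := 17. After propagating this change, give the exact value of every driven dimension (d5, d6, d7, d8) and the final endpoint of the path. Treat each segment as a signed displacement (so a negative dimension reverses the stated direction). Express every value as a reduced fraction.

d5 = 89/5
d6 = 157/4
d7 = 969/20
d8 = 941/30
endpoint = (158/15, 968/5)

Apply edit: d3 := 17
  d5 = d3 + d4*4 = 89/5
  d6 = d1/4 + d3 + d2*3 = 157/4
  d7 = d1 + d4 + d6 = 969/20
  d8 = d4 + d2*4 + d1/2 = 941/30
Walk from origin (0, 0):
  seg 1: up by d1 = 9 → (0, 9)
  seg 2: up by d6 = 157/4 → (0, 193/4)
  seg 3: up by d7 = 969/20 → (0, 967/10)
  seg 4: left by d2 = 20/3 → (-20/3, 967/10)
  seg 5: up by d7 = 969/20 → (-20/3, 2903/20)
  seg 6: right by d3 = 17 → (31/3, 2903/20)
  seg 7: right by d4 = 1/5 → (158/15, 2903/20)
  seg 8: up by d7 = 969/20 → (158/15, 968/5)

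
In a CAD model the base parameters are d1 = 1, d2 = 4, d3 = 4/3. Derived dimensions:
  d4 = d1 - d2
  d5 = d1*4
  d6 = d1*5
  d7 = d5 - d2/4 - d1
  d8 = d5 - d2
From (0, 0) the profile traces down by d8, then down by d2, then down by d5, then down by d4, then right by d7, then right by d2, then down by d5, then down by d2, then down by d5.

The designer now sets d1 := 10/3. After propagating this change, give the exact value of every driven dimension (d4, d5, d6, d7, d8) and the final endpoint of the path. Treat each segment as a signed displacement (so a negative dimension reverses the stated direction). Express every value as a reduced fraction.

d4 = -2/3
d5 = 40/3
d6 = 50/3
d7 = 9
d8 = 28/3
endpoint = (13, -170/3)

Apply edit: d1 := 10/3
  d4 = d1 - d2 = -2/3
  d5 = d1*4 = 40/3
  d6 = d1*5 = 50/3
  d7 = d5 - d2/4 - d1 = 9
  d8 = d5 - d2 = 28/3
Walk from origin (0, 0):
  seg 1: down by d8 = 28/3 → (0, -28/3)
  seg 2: down by d2 = 4 → (0, -40/3)
  seg 3: down by d5 = 40/3 → (0, -80/3)
  seg 4: down by d4 = -2/3 → (0, -26)
  seg 5: right by d7 = 9 → (9, -26)
  seg 6: right by d2 = 4 → (13, -26)
  seg 7: down by d5 = 40/3 → (13, -118/3)
  seg 8: down by d2 = 4 → (13, -130/3)
  seg 9: down by d5 = 40/3 → (13, -170/3)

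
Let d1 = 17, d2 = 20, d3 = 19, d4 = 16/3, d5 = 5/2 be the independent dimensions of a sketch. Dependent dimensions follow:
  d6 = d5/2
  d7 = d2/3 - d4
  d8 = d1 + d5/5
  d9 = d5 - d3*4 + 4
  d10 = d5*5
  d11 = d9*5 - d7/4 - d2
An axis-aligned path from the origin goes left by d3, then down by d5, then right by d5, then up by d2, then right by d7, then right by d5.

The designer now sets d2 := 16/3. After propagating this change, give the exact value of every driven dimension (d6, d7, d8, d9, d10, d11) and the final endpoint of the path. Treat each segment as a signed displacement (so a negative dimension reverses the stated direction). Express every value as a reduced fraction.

Apply edit: d2 := 16/3
  d6 = d5/2 = 5/4
  d7 = d2/3 - d4 = -32/9
  d8 = d1 + d5/5 = 35/2
  d9 = d5 - d3*4 + 4 = -139/2
  d10 = d5*5 = 25/2
  d11 = d9*5 - d7/4 - d2 = -6335/18
Walk from origin (0, 0):
  seg 1: left by d3 = 19 → (-19, 0)
  seg 2: down by d5 = 5/2 → (-19, -5/2)
  seg 3: right by d5 = 5/2 → (-33/2, -5/2)
  seg 4: up by d2 = 16/3 → (-33/2, 17/6)
  seg 5: right by d7 = -32/9 → (-361/18, 17/6)
  seg 6: right by d5 = 5/2 → (-158/9, 17/6)

d6 = 5/4
d7 = -32/9
d8 = 35/2
d9 = -139/2
d10 = 25/2
d11 = -6335/18
endpoint = (-158/9, 17/6)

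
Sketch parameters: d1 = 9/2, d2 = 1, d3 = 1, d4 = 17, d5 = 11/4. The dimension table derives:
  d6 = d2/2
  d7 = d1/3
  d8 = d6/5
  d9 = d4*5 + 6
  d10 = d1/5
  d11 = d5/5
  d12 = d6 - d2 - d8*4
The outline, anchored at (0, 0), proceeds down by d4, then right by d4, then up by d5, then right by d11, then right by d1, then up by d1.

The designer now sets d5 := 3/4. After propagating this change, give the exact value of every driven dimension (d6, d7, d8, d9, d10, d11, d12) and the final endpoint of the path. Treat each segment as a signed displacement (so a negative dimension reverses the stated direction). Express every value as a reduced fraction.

d6 = 1/2
d7 = 3/2
d8 = 1/10
d9 = 91
d10 = 9/10
d11 = 3/20
d12 = -9/10
endpoint = (433/20, -47/4)

Apply edit: d5 := 3/4
  d6 = d2/2 = 1/2
  d7 = d1/3 = 3/2
  d8 = d6/5 = 1/10
  d9 = d4*5 + 6 = 91
  d10 = d1/5 = 9/10
  d11 = d5/5 = 3/20
  d12 = d6 - d2 - d8*4 = -9/10
Walk from origin (0, 0):
  seg 1: down by d4 = 17 → (0, -17)
  seg 2: right by d4 = 17 → (17, -17)
  seg 3: up by d5 = 3/4 → (17, -65/4)
  seg 4: right by d11 = 3/20 → (343/20, -65/4)
  seg 5: right by d1 = 9/2 → (433/20, -65/4)
  seg 6: up by d1 = 9/2 → (433/20, -47/4)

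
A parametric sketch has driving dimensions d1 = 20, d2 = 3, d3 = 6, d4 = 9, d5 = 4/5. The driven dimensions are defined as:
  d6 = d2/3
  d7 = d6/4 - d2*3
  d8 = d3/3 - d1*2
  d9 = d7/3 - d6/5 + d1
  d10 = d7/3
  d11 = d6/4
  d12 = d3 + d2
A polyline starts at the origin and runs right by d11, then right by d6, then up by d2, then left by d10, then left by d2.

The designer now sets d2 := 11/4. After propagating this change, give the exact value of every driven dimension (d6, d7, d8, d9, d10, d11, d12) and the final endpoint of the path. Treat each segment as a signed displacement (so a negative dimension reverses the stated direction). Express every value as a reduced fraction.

d6 = 11/12
d7 = -385/48
d8 = -38
d9 = 12343/720
d10 = -385/144
d11 = 11/48
d12 = 35/4
endpoint = (77/72, 11/4)

Apply edit: d2 := 11/4
  d6 = d2/3 = 11/12
  d7 = d6/4 - d2*3 = -385/48
  d8 = d3/3 - d1*2 = -38
  d9 = d7/3 - d6/5 + d1 = 12343/720
  d10 = d7/3 = -385/144
  d11 = d6/4 = 11/48
  d12 = d3 + d2 = 35/4
Walk from origin (0, 0):
  seg 1: right by d11 = 11/48 → (11/48, 0)
  seg 2: right by d6 = 11/12 → (55/48, 0)
  seg 3: up by d2 = 11/4 → (55/48, 11/4)
  seg 4: left by d10 = -385/144 → (275/72, 11/4)
  seg 5: left by d2 = 11/4 → (77/72, 11/4)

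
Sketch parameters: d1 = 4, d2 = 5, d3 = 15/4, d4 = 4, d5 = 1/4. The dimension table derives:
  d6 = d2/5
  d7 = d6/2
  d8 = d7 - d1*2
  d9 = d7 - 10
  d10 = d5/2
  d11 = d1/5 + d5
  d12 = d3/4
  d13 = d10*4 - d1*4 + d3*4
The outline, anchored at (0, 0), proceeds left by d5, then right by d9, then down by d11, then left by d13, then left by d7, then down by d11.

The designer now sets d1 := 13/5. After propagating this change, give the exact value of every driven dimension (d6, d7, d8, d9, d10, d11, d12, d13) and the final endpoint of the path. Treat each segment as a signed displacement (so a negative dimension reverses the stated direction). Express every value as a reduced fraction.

d6 = 1
d7 = 1/2
d8 = -47/10
d9 = -19/2
d10 = 1/8
d11 = 77/100
d12 = 15/16
d13 = 51/10
endpoint = (-307/20, -77/50)

Apply edit: d1 := 13/5
  d6 = d2/5 = 1
  d7 = d6/2 = 1/2
  d8 = d7 - d1*2 = -47/10
  d9 = d7 - 10 = -19/2
  d10 = d5/2 = 1/8
  d11 = d1/5 + d5 = 77/100
  d12 = d3/4 = 15/16
  d13 = d10*4 - d1*4 + d3*4 = 51/10
Walk from origin (0, 0):
  seg 1: left by d5 = 1/4 → (-1/4, 0)
  seg 2: right by d9 = -19/2 → (-39/4, 0)
  seg 3: down by d11 = 77/100 → (-39/4, -77/100)
  seg 4: left by d13 = 51/10 → (-297/20, -77/100)
  seg 5: left by d7 = 1/2 → (-307/20, -77/100)
  seg 6: down by d11 = 77/100 → (-307/20, -77/50)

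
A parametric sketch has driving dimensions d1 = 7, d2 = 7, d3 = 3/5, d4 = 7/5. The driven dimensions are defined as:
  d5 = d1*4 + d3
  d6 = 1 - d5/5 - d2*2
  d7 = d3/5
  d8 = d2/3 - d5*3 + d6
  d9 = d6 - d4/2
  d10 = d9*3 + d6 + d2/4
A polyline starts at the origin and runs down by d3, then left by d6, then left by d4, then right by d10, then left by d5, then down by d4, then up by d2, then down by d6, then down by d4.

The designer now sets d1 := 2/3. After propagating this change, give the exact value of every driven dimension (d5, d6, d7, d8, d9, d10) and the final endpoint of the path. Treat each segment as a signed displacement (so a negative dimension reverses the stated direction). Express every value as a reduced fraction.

d5 = 49/15
d6 = -1024/75
d7 = 3/25
d8 = -528/25
d9 = -2153/150
d10 = -16489/300
endpoint = (-13793/300, 1294/75)

Apply edit: d1 := 2/3
  d5 = d1*4 + d3 = 49/15
  d6 = 1 - d5/5 - d2*2 = -1024/75
  d7 = d3/5 = 3/25
  d8 = d2/3 - d5*3 + d6 = -528/25
  d9 = d6 - d4/2 = -2153/150
  d10 = d9*3 + d6 + d2/4 = -16489/300
Walk from origin (0, 0):
  seg 1: down by d3 = 3/5 → (0, -3/5)
  seg 2: left by d6 = -1024/75 → (1024/75, -3/5)
  seg 3: left by d4 = 7/5 → (919/75, -3/5)
  seg 4: right by d10 = -16489/300 → (-4271/100, -3/5)
  seg 5: left by d5 = 49/15 → (-13793/300, -3/5)
  seg 6: down by d4 = 7/5 → (-13793/300, -2)
  seg 7: up by d2 = 7 → (-13793/300, 5)
  seg 8: down by d6 = -1024/75 → (-13793/300, 1399/75)
  seg 9: down by d4 = 7/5 → (-13793/300, 1294/75)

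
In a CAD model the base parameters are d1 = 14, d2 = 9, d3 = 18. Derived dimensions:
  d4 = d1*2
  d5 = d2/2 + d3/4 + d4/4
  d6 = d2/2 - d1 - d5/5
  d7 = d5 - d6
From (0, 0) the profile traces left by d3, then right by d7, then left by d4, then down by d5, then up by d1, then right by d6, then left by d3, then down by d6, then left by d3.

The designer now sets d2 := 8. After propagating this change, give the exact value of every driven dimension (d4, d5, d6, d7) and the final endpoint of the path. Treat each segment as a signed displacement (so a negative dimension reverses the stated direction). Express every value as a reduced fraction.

Apply edit: d2 := 8
  d4 = d1*2 = 28
  d5 = d2/2 + d3/4 + d4/4 = 31/2
  d6 = d2/2 - d1 - d5/5 = -131/10
  d7 = d5 - d6 = 143/5
Walk from origin (0, 0):
  seg 1: left by d3 = 18 → (-18, 0)
  seg 2: right by d7 = 143/5 → (53/5, 0)
  seg 3: left by d4 = 28 → (-87/5, 0)
  seg 4: down by d5 = 31/2 → (-87/5, -31/2)
  seg 5: up by d1 = 14 → (-87/5, -3/2)
  seg 6: right by d6 = -131/10 → (-61/2, -3/2)
  seg 7: left by d3 = 18 → (-97/2, -3/2)
  seg 8: down by d6 = -131/10 → (-97/2, 58/5)
  seg 9: left by d3 = 18 → (-133/2, 58/5)

d4 = 28
d5 = 31/2
d6 = -131/10
d7 = 143/5
endpoint = (-133/2, 58/5)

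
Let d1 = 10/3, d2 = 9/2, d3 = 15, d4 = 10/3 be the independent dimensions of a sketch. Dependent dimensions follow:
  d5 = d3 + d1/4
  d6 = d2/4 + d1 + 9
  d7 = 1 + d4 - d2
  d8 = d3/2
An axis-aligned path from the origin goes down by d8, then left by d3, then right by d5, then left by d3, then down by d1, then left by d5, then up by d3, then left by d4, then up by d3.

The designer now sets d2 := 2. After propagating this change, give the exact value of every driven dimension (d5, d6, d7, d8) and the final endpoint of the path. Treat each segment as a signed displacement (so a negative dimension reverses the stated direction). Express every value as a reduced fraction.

Apply edit: d2 := 2
  d5 = d3 + d1/4 = 95/6
  d6 = d2/4 + d1 + 9 = 77/6
  d7 = 1 + d4 - d2 = 7/3
  d8 = d3/2 = 15/2
Walk from origin (0, 0):
  seg 1: down by d8 = 15/2 → (0, -15/2)
  seg 2: left by d3 = 15 → (-15, -15/2)
  seg 3: right by d5 = 95/6 → (5/6, -15/2)
  seg 4: left by d3 = 15 → (-85/6, -15/2)
  seg 5: down by d1 = 10/3 → (-85/6, -65/6)
  seg 6: left by d5 = 95/6 → (-30, -65/6)
  seg 7: up by d3 = 15 → (-30, 25/6)
  seg 8: left by d4 = 10/3 → (-100/3, 25/6)
  seg 9: up by d3 = 15 → (-100/3, 115/6)

d5 = 95/6
d6 = 77/6
d7 = 7/3
d8 = 15/2
endpoint = (-100/3, 115/6)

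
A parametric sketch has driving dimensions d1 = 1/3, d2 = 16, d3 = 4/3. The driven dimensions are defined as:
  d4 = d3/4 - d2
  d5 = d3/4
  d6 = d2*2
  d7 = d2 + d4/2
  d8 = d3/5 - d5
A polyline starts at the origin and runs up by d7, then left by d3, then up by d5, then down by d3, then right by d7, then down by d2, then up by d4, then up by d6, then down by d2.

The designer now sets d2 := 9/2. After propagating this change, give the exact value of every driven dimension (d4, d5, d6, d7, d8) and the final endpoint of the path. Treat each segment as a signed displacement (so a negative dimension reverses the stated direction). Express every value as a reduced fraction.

Apply edit: d2 := 9/2
  d4 = d3/4 - d2 = -25/6
  d5 = d3/4 = 1/3
  d6 = d2*2 = 9
  d7 = d2 + d4/2 = 29/12
  d8 = d3/5 - d5 = -1/15
Walk from origin (0, 0):
  seg 1: up by d7 = 29/12 → (0, 29/12)
  seg 2: left by d3 = 4/3 → (-4/3, 29/12)
  seg 3: up by d5 = 1/3 → (-4/3, 11/4)
  seg 4: down by d3 = 4/3 → (-4/3, 17/12)
  seg 5: right by d7 = 29/12 → (13/12, 17/12)
  seg 6: down by d2 = 9/2 → (13/12, -37/12)
  seg 7: up by d4 = -25/6 → (13/12, -29/4)
  seg 8: up by d6 = 9 → (13/12, 7/4)
  seg 9: down by d2 = 9/2 → (13/12, -11/4)

d4 = -25/6
d5 = 1/3
d6 = 9
d7 = 29/12
d8 = -1/15
endpoint = (13/12, -11/4)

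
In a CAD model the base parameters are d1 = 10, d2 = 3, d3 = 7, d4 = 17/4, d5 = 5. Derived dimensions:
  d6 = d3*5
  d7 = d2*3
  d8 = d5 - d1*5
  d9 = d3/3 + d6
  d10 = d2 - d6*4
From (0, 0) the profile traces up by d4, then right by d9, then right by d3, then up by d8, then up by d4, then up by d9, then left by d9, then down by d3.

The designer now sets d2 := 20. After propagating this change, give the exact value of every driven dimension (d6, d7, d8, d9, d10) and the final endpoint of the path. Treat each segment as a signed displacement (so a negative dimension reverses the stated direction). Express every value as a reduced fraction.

d6 = 35
d7 = 60
d8 = -45
d9 = 112/3
d10 = -120
endpoint = (7, -37/6)

Apply edit: d2 := 20
  d6 = d3*5 = 35
  d7 = d2*3 = 60
  d8 = d5 - d1*5 = -45
  d9 = d3/3 + d6 = 112/3
  d10 = d2 - d6*4 = -120
Walk from origin (0, 0):
  seg 1: up by d4 = 17/4 → (0, 17/4)
  seg 2: right by d9 = 112/3 → (112/3, 17/4)
  seg 3: right by d3 = 7 → (133/3, 17/4)
  seg 4: up by d8 = -45 → (133/3, -163/4)
  seg 5: up by d4 = 17/4 → (133/3, -73/2)
  seg 6: up by d9 = 112/3 → (133/3, 5/6)
  seg 7: left by d9 = 112/3 → (7, 5/6)
  seg 8: down by d3 = 7 → (7, -37/6)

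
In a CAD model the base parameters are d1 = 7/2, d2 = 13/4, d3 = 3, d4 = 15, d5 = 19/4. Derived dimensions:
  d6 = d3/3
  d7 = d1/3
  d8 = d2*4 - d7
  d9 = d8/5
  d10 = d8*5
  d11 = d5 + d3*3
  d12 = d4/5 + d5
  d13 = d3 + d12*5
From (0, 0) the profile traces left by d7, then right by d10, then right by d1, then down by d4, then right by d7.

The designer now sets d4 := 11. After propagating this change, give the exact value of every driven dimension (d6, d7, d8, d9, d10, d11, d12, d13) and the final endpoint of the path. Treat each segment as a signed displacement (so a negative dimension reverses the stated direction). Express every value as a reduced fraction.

d6 = 1
d7 = 7/6
d8 = 71/6
d9 = 71/30
d10 = 355/6
d11 = 55/4
d12 = 139/20
d13 = 151/4
endpoint = (188/3, -11)

Apply edit: d4 := 11
  d6 = d3/3 = 1
  d7 = d1/3 = 7/6
  d8 = d2*4 - d7 = 71/6
  d9 = d8/5 = 71/30
  d10 = d8*5 = 355/6
  d11 = d5 + d3*3 = 55/4
  d12 = d4/5 + d5 = 139/20
  d13 = d3 + d12*5 = 151/4
Walk from origin (0, 0):
  seg 1: left by d7 = 7/6 → (-7/6, 0)
  seg 2: right by d10 = 355/6 → (58, 0)
  seg 3: right by d1 = 7/2 → (123/2, 0)
  seg 4: down by d4 = 11 → (123/2, -11)
  seg 5: right by d7 = 7/6 → (188/3, -11)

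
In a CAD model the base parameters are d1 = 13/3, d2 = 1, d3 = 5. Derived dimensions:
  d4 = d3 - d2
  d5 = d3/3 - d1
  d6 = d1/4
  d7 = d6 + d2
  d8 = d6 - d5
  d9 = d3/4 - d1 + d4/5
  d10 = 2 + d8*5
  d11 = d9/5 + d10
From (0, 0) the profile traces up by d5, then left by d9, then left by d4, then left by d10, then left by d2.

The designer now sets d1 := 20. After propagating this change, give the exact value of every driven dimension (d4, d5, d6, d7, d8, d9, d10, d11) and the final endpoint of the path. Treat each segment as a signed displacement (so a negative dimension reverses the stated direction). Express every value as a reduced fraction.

Apply edit: d1 := 20
  d4 = d3 - d2 = 4
  d5 = d3/3 - d1 = -55/3
  d6 = d1/4 = 5
  d7 = d6 + d2 = 6
  d8 = d6 - d5 = 70/3
  d9 = d3/4 - d1 + d4/5 = -359/20
  d10 = 2 + d8*5 = 356/3
  d11 = d9/5 + d10 = 34523/300
Walk from origin (0, 0):
  seg 1: up by d5 = -55/3 → (0, -55/3)
  seg 2: left by d9 = -359/20 → (359/20, -55/3)
  seg 3: left by d4 = 4 → (279/20, -55/3)
  seg 4: left by d10 = 356/3 → (-6283/60, -55/3)
  seg 5: left by d2 = 1 → (-6343/60, -55/3)

d4 = 4
d5 = -55/3
d6 = 5
d7 = 6
d8 = 70/3
d9 = -359/20
d10 = 356/3
d11 = 34523/300
endpoint = (-6343/60, -55/3)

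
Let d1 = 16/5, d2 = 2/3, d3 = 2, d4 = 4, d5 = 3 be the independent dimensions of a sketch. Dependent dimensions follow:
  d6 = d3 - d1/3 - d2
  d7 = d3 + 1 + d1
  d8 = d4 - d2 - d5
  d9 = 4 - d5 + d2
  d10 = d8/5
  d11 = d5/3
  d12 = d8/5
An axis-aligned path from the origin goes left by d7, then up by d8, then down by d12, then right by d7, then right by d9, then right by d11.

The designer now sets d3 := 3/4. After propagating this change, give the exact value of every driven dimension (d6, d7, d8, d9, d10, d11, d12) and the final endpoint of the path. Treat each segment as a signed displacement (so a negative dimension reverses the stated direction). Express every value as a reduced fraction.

Apply edit: d3 := 3/4
  d6 = d3 - d1/3 - d2 = -59/60
  d7 = d3 + 1 + d1 = 99/20
  d8 = d4 - d2 - d5 = 1/3
  d9 = 4 - d5 + d2 = 5/3
  d10 = d8/5 = 1/15
  d11 = d5/3 = 1
  d12 = d8/5 = 1/15
Walk from origin (0, 0):
  seg 1: left by d7 = 99/20 → (-99/20, 0)
  seg 2: up by d8 = 1/3 → (-99/20, 1/3)
  seg 3: down by d12 = 1/15 → (-99/20, 4/15)
  seg 4: right by d7 = 99/20 → (0, 4/15)
  seg 5: right by d9 = 5/3 → (5/3, 4/15)
  seg 6: right by d11 = 1 → (8/3, 4/15)

d6 = -59/60
d7 = 99/20
d8 = 1/3
d9 = 5/3
d10 = 1/15
d11 = 1
d12 = 1/15
endpoint = (8/3, 4/15)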